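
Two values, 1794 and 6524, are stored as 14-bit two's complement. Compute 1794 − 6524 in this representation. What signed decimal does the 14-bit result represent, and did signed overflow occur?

1794 → 00011100000010
6524 → 01100101111100
Subtract via negate-and-add: invert 01100101111100 + 1 = 10011010000100 (i.e. -6524).
  00011100000010
+ 10011010000100
= 10110110000110
Result 10110110000110: MSB = 1 → 11654 − 16384 = -4730.
Addends (after negating the subtrahend) have opposite signs, so signed overflow cannot occur.

-4730; no overflow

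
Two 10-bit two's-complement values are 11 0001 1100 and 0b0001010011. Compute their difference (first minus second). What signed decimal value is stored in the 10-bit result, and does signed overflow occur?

-311; no overflow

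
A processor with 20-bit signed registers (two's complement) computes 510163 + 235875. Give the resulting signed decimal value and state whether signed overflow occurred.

510163 → 01111100100011010011
235875 → 00111001100101100011
  01111100100011010011
+ 00111001100101100011
= 10110110001000110110
Result 10110110001000110110: MSB = 1 → 746038 − 1048576 = -302538.
Both addends are non-negative but the stored result is negative: signed overflow. The true value 510163 + 235875 = 746038 lies outside [-524288, 524287].

-302538; overflow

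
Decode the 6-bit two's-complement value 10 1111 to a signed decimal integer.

-17

MSB is 1, so the value is negative.
Unsigned reading: 47. Subtract 2^6 = 64: 47 − 64 = -17.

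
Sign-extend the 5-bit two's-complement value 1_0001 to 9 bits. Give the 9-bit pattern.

111110001

MSB of 10001 is 1; replicate it into the new high bits.
1111|10001 → 111110001 (still -15).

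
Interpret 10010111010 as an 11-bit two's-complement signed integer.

-838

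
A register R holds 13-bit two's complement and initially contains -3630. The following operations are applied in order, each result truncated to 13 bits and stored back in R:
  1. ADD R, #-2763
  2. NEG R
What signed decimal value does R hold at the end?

-1799

Start: R = -3630 = 1000111010010.
R = -3630 + (-2763) = -6393; wraps to 1799 = 0011100000111
R = −(1799) = -1799 = 1100011111001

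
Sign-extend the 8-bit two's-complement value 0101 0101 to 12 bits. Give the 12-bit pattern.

000001010101

MSB of 01010101 is 0; replicate it into the new high bits.
0000|01010101 → 000001010101 (still 85).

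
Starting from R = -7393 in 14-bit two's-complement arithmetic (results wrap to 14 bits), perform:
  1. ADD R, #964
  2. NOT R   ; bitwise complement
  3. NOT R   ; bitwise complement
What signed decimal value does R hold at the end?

Start: R = -7393 = 10001100011111.
R = -7393 + 964 = -6429 = 10011011100011
R = NOT 10011011100011 = 01100100011100 = 6428
R = NOT 01100100011100 = 10011011100011 = -6429

-6429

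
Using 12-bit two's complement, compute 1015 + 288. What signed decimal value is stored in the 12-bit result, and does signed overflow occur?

1015 → 001111110111
288 → 000100100000
  001111110111
+ 000100100000
= 010100010111
Result 010100010111: MSB = 0 → value 1303.
Both addends are non-negative and so is the stored result: no signed overflow.

1303; no overflow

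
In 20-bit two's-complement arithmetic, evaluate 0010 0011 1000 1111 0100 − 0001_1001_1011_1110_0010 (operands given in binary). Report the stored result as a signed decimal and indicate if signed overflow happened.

40210; no overflow

0010 0011 1000 1111 0100 → 00100011100011110100 = 145652 (signed)
0001_1001_1011_1110_0010 → 00011001101111100010 = 105442 (signed)
Subtract via negate-and-add: invert 00011001101111100010 + 1 = 11100110010000011110 (i.e. -105442).
  00100011100011110100
+ 11100110010000011110
= 00001001110100010010  (discard carry-out 1)
Result 00001001110100010010: MSB = 0 → value 40210.
Addends (after negating the subtrahend) have opposite signs, so signed overflow cannot occur.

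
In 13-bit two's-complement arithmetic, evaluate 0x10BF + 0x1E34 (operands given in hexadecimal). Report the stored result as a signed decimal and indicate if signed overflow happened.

3827; overflow

0x10BF = 1000010111111 = -3905 (signed)
0x1E34 = 1111000110100 = -460 (signed)
  1000010111111
+ 1111000110100
= 0111011110011  (discard carry-out 1)
Result 0111011110011: MSB = 0 → value 3827.
Both addends are negative but the stored result is non-negative: signed overflow. The true value -3905 + (-460) = -4365 lies outside [-4096, 4095].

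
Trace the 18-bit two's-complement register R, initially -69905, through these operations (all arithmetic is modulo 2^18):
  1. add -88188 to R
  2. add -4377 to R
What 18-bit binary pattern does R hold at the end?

Start: R = -69905 = 101110111011101111.
R = -69905 + (-88188) = -158093; wraps to 104051 = 011001011001110011
R = 104051 + (-4377) = 99674 = 011000010101011010

011000010101011010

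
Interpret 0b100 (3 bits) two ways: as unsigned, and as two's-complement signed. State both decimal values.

Unsigned: 100 = 4.
Signed: MSB=1 → 4 − 8 = -4.

unsigned = 4, signed = -4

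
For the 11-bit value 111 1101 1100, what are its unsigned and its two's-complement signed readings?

Unsigned: 11111011100 = 2012.
Signed: MSB=1 → 2012 − 2048 = -36.

unsigned = 2012, signed = -36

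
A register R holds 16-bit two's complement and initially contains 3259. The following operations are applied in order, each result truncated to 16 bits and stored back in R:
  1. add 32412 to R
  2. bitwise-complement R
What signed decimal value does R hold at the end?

29864

Start: R = 3259 = 0000110010111011.
R = 3259 + 32412 = 35671; wraps to -29865 = 1000101101010111
R = NOT 1000101101010111 = 0111010010101000 = 29864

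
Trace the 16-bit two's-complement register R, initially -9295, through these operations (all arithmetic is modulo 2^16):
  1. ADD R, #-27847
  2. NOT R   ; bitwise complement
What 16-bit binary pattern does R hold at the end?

Start: R = -9295 = 1101101110110001.
R = -9295 + (-27847) = -37142; wraps to 28394 = 0110111011101010
R = NOT 0110111011101010 = 1001000100010101 = -28395

1001000100010101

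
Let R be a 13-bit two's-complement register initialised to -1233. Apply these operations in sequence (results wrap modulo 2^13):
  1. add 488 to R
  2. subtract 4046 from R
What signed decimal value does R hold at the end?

Start: R = -1233 = 1101100101111.
R = -1233 + 488 = -745 = 1110100010111
R = -745 − 4046 = -4791; wraps to 3401 = 0110101001001

3401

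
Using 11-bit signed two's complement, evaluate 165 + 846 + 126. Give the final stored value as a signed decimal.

-911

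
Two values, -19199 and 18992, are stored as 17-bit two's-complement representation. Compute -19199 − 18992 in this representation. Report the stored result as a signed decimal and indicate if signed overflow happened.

-38191; no overflow

-19199 → 11011010100000001
18992 → 00100101000110000
Subtract via negate-and-add: invert 00100101000110000 + 1 = 11011010111010000 (i.e. -18992).
  11011010100000001
+ 11011010111010000
= 10110101011010001  (discard carry-out 1)
Result 10110101011010001: MSB = 1 → 92881 − 131072 = -38191.
Both addends (after negating the subtrahend) are negative and so is the stored result: no signed overflow.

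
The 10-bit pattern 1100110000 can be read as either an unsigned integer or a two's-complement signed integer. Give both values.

unsigned = 816, signed = -208

Unsigned: 1100110000 = 816.
Signed: MSB=1 → 816 − 1024 = -208.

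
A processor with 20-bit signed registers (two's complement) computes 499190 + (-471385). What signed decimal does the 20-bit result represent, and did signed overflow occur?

27805; no overflow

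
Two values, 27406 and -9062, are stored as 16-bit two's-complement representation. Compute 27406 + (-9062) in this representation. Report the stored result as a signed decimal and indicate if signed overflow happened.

27406 → 0110101100001110
-9062 → 1101110010011010
  0110101100001110
+ 1101110010011010
= 0100011110101000  (discard carry-out 1)
Result 0100011110101000: MSB = 0 → value 18344.
Addends have opposite signs, so signed overflow cannot occur.

18344; no overflow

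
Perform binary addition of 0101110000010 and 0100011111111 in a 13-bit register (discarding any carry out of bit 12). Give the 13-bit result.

  0101110000010
+ 0100011111111
= 1010010000001

1010010000001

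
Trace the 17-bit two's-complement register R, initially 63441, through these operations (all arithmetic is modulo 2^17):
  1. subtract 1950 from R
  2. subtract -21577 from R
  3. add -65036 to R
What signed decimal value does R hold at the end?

18032

Start: R = 63441 = 01111011111010001.
R = 63441 − 1950 = 61491 = 01111000000110011
R = 61491 − (-21577) = 83068; wraps to -48004 = 10100010001111100
R = -48004 + (-65036) = -113040; wraps to 18032 = 00100011001110000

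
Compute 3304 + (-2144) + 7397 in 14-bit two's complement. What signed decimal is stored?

3304 + (-2144) = 1160 (00010010001000)
1160 + 7397 = 8557 → wraps to -7827 (10000101101101)

-7827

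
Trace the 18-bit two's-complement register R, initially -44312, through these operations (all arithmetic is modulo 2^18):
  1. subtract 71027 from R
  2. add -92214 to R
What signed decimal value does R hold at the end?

54591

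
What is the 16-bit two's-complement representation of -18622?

1011011101000010

|-18622| = 18622 = 0100100010111110 in 16 bits.
Invert the bits: 1011011101000001. Add 1: 1011011101000010.
Check: 1011011101000010 reads as 46914 − 65536 = -18622.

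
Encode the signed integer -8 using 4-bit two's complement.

1000

|-8| = 8 = 1000 in 4 bits.
Invert the bits: 0111. Add 1: 1000.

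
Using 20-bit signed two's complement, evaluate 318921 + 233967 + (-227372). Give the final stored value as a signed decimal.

325516

318921 + 233967 = 552888 → wraps to -495688 (10000110111110111000)
-495688 + (-227372) = -723060 → wraps to 325516 (01001111011110001100)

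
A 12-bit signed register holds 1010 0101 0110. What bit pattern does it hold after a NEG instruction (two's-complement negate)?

Invert: 010110101001. Add 1: 010110101010.

010110101010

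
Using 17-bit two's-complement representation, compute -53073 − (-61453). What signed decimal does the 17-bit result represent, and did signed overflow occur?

8380; no overflow

-53073 → 10011000010101111
-61453 → 10000111111110011
Subtract via negate-and-add: invert 10000111111110011 + 1 = 01111000000001101 (i.e. 61453).
  10011000010101111
+ 01111000000001101
= 00010000010111100  (discard carry-out 1)
Result 00010000010111100: MSB = 0 → value 8380.
Addends (after negating the subtrahend) have opposite signs, so signed overflow cannot occur.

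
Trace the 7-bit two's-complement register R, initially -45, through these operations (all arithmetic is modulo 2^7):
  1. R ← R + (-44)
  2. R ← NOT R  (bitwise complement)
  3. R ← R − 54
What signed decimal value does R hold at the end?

Start: R = -45 = 1010011.
R = -45 + (-44) = -89; wraps to 39 = 0100111
R = NOT 0100111 = 1011000 = -40
R = -40 − 54 = -94; wraps to 34 = 0100010

34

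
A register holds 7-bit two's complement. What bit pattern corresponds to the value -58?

1000110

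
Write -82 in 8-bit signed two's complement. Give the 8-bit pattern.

|-82| = 82 = 01010010 in 8 bits.
Invert the bits: 10101101. Add 1: 10101110.

10101110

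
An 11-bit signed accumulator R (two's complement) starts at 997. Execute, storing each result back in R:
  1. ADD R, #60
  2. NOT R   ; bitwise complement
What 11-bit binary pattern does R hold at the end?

Start: R = 997 = 01111100101.
R = 997 + 60 = 1057; wraps to -991 = 10000100001
R = NOT 10000100001 = 01111011110 = 990

01111011110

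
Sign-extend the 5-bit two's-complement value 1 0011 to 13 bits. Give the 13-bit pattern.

MSB of 10011 is 1; replicate it into the new high bits.
11111111|10011 → 1111111110011 (still -13).

1111111110011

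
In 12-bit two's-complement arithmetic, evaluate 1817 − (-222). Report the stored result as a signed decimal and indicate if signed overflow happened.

1817 → 011100011001
-222 → 111100100010
Subtract via negate-and-add: invert 111100100010 + 1 = 000011011110 (i.e. 222).
  011100011001
+ 000011011110
= 011111110111
Result 011111110111: MSB = 0 → value 2039.
Both addends (after negating the subtrahend) are non-negative and so is the stored result: no signed overflow.

2039; no overflow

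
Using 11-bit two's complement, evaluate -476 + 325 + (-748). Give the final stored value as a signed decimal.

-899

-476 + 325 = -151 (11101101001)
-151 + (-748) = -899 (10001111101)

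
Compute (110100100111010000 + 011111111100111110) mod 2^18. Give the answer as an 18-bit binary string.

  110100100111010000
+ 011111111100111110
= 010100100100001110  (discard carry-out 1)

010100100100001110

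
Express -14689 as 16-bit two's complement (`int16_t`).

1100011010011111

|-14689| = 14689 = 0011100101100001 in 16 bits.
Invert the bits: 1100011010011110. Add 1: 1100011010011111.
Check: 1100011010011111 reads as 50847 − 65536 = -14689.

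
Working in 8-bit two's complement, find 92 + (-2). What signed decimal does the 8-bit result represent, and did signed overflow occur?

90; no overflow

92 → 01011100
-2 → 11111110
  01011100
+ 11111110
= 01011010  (discard carry-out 1)
Result 01011010: MSB = 0 → value 90.
Addends have opposite signs, so signed overflow cannot occur.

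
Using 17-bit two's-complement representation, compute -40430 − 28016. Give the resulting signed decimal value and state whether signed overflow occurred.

-40430 → 10110001000010010
28016 → 00110110101110000
Subtract via negate-and-add: invert 00110110101110000 + 1 = 11001001010010000 (i.e. -28016).
  10110001000010010
+ 11001001010010000
= 01111010010100010  (discard carry-out 1)
Result 01111010010100010: MSB = 0 → value 62626.
Both addends (after negating the subtrahend) are negative but the stored result is non-negative: signed overflow. The true value -40430 − 28016 = -68446 lies outside [-65536, 65535].

62626; overflow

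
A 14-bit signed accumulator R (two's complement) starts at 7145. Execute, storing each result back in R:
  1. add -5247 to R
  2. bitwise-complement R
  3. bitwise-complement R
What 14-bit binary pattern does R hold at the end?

00011101101010

Start: R = 7145 = 01101111101001.
R = 7145 + (-5247) = 1898 = 00011101101010
R = NOT 00011101101010 = 11100010010101 = -1899
R = NOT 11100010010101 = 00011101101010 = 1898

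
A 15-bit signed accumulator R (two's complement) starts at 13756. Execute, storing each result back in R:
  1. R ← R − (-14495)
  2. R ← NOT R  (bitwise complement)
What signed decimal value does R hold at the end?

Start: R = 13756 = 011010110111100.
R = 13756 − (-14495) = 28251; wraps to -4517 = 110111001011011
R = NOT 110111001011011 = 001000110100100 = 4516

4516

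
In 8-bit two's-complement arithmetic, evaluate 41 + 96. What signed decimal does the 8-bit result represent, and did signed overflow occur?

-119; overflow

41 → 00101001
96 → 01100000
  00101001
+ 01100000
= 10001001
Result 10001001: MSB = 1 → 137 − 256 = -119.
Both addends are non-negative but the stored result is negative: signed overflow. The true value 41 + 96 = 137 lies outside [-128, 127].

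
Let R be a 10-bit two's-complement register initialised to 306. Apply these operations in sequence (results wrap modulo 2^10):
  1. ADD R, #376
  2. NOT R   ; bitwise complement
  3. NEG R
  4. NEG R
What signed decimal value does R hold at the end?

341

Start: R = 306 = 0100110010.
R = 306 + 376 = 682; wraps to -342 = 1010101010
R = NOT 1010101010 = 0101010101 = 341
R = −(341) = -341 = 1010101011
R = −(-341) = 341 = 0101010101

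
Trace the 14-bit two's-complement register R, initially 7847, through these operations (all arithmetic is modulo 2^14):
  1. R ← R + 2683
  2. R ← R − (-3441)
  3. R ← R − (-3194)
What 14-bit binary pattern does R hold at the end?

00001100001101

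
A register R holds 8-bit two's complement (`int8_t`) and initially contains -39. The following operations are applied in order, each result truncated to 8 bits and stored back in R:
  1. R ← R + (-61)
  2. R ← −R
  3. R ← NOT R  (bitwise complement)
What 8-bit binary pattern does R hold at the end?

10011011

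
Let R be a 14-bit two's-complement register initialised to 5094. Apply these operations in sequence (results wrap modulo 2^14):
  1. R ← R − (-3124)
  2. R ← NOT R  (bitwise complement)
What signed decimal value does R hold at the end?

Start: R = 5094 = 01001111100110.
R = 5094 − (-3124) = 8218; wraps to -8166 = 10000000011010
R = NOT 10000000011010 = 01111111100101 = 8165

8165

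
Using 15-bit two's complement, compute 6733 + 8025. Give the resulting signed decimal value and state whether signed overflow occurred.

6733 → 001101001001101
8025 → 001111101011001
  001101001001101
+ 001111101011001
= 011100110100110
Result 011100110100110: MSB = 0 → value 14758.
Both addends are non-negative and so is the stored result: no signed overflow.

14758; no overflow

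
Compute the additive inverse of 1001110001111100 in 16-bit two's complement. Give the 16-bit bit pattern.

0110001110000100

Invert: 0110001110000011. Add 1: 0110001110000100.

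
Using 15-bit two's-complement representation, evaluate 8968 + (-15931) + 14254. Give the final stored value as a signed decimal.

8968 + (-15931) = -6963 (110010011001101)
-6963 + 14254 = 7291 (001110001111011)

7291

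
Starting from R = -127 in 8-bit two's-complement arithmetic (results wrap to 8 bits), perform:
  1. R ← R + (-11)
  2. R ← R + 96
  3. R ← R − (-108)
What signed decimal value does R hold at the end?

Start: R = -127 = 10000001.
R = -127 + (-11) = -138; wraps to 118 = 01110110
R = 118 + 96 = 214; wraps to -42 = 11010110
R = -42 − (-108) = 66 = 01000010

66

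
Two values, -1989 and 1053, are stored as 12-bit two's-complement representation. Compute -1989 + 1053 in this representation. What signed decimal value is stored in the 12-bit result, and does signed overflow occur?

-936; no overflow

-1989 → 100000111011
1053 → 010000011101
  100000111011
+ 010000011101
= 110001011000
Result 110001011000: MSB = 1 → 3160 − 4096 = -936.
Addends have opposite signs, so signed overflow cannot occur.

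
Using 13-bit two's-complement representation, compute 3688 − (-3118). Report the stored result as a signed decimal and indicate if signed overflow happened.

3688 → 0111001101000
-3118 → 1001111010010
Subtract via negate-and-add: invert 1001111010010 + 1 = 0110000101110 (i.e. 3118).
  0111001101000
+ 0110000101110
= 1101010010110
Result 1101010010110: MSB = 1 → 6806 − 8192 = -1386.
Both addends (after negating the subtrahend) are non-negative but the stored result is negative: signed overflow. The true value 3688 − (-3118) = 6806 lies outside [-4096, 4095].

-1386; overflow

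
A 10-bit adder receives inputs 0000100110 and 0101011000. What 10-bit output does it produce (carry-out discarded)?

  0000100110
+ 0101011000
= 0101111110

0101111110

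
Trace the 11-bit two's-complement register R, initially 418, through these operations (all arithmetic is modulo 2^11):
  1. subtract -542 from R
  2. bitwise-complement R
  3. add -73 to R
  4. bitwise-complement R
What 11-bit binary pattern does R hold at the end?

10000001001

Start: R = 418 = 00110100010.
R = 418 − (-542) = 960 = 01111000000
R = NOT 01111000000 = 10000111111 = -961
R = -961 + (-73) = -1034; wraps to 1014 = 01111110110
R = NOT 01111110110 = 10000001001 = -1015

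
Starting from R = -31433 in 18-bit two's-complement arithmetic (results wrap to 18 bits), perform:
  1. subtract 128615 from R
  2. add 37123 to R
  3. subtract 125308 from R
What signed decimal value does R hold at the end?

13911

Start: R = -31433 = 111000010100110111.
R = -31433 − 128615 = -160048; wraps to 102096 = 011000111011010000
R = 102096 + 37123 = 139219; wraps to -122925 = 100001111111010011
R = -122925 − 125308 = -248233; wraps to 13911 = 000011011001010111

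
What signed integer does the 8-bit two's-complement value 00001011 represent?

MSB is 0, so the value is non-negative: 00001011 = 11.

11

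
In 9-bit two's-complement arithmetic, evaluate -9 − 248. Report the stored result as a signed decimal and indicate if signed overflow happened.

255; overflow

-9 → 111110111
248 → 011111000
Subtract via negate-and-add: invert 011111000 + 1 = 100001000 (i.e. -248).
  111110111
+ 100001000
= 011111111  (discard carry-out 1)
Result 011111111: MSB = 0 → value 255.
Both addends (after negating the subtrahend) are negative but the stored result is non-negative: signed overflow. The true value -9 − 248 = -257 lies outside [-256, 255].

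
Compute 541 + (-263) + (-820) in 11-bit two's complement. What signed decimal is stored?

541 + (-263) = 278 (00100010110)
278 + (-820) = -542 (10111100010)

-542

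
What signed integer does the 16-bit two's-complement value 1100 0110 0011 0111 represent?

-14793

MSB is 1, so the value is negative.
Unsigned reading: 50743. Subtract 2^16 = 65536: 50743 − 65536 = -14793.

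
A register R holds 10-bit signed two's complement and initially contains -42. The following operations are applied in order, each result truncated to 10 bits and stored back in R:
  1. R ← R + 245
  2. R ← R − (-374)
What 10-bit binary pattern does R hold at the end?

1001000001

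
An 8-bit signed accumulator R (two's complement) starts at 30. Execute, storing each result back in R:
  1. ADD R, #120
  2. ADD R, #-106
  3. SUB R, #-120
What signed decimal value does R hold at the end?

-92

Start: R = 30 = 00011110.
R = 30 + 120 = 150; wraps to -106 = 10010110
R = -106 + (-106) = -212; wraps to 44 = 00101100
R = 44 − (-120) = 164; wraps to -92 = 10100100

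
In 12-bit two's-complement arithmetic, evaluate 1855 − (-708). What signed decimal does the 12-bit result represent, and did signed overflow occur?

1855 → 011100111111
-708 → 110100111100
Subtract via negate-and-add: invert 110100111100 + 1 = 001011000100 (i.e. 708).
  011100111111
+ 001011000100
= 101000000011
Result 101000000011: MSB = 1 → 2563 − 4096 = -1533.
Both addends (after negating the subtrahend) are non-negative but the stored result is negative: signed overflow. The true value 1855 − (-708) = 2563 lies outside [-2048, 2047].

-1533; overflow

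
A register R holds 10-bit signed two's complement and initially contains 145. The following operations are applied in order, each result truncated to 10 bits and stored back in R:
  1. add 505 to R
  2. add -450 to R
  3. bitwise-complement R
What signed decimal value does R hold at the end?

-201

Start: R = 145 = 0010010001.
R = 145 + 505 = 650; wraps to -374 = 1010001010
R = -374 + (-450) = -824; wraps to 200 = 0011001000
R = NOT 0011001000 = 1100110111 = -201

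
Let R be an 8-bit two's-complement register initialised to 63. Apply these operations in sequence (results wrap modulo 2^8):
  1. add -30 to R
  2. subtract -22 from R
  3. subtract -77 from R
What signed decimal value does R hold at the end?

Start: R = 63 = 00111111.
R = 63 + (-30) = 33 = 00100001
R = 33 − (-22) = 55 = 00110111
R = 55 − (-77) = 132; wraps to -124 = 10000100

-124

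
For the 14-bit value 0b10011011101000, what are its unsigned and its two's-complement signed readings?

unsigned = 9960, signed = -6424

Unsigned: 10011011101000 = 9960.
Signed: MSB=1 → 9960 − 16384 = -6424.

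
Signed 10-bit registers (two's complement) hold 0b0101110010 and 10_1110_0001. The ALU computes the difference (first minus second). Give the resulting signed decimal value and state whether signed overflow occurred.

0b0101110010 → 0101110010 = 370 (signed)
10_1110_0001 → 1011100001 = -287 (signed)
Subtract via negate-and-add: invert 1011100001 + 1 = 0100011111 (i.e. 287).
  0101110010
+ 0100011111
= 1010010001
Result 1010010001: MSB = 1 → 657 − 1024 = -367.
Both addends (after negating the subtrahend) are non-negative but the stored result is negative: signed overflow. The true value 370 − (-287) = 657 lies outside [-512, 511].

-367; overflow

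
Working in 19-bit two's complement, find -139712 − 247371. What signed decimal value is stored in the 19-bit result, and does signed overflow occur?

137205; overflow

-139712 → 1011101111001000000
247371 → 0111100011001001011
Subtract via negate-and-add: invert 0111100011001001011 + 1 = 1000011100110110101 (i.e. -247371).
  1011101111001000000
+ 1000011100110110101
= 0100001011111110101  (discard carry-out 1)
Result 0100001011111110101: MSB = 0 → value 137205.
Both addends (after negating the subtrahend) are negative but the stored result is non-negative: signed overflow. The true value -139712 − 247371 = -387083 lies outside [-262144, 262143].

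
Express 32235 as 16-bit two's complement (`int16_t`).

32235 is non-negative, so write it directly in 16 bits: 0111110111101011.

0111110111101011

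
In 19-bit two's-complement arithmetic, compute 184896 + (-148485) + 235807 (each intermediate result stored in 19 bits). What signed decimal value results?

184896 + (-148485) = 36411 (0001000111000111011)
36411 + 235807 = 272218 → wraps to -252070 (1000010011101011010)

-252070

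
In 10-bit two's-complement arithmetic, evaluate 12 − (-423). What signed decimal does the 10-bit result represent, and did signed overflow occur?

435; no overflow

12 → 0000001100
-423 → 1001011001
Subtract via negate-and-add: invert 1001011001 + 1 = 0110100111 (i.e. 423).
  0000001100
+ 0110100111
= 0110110011
Result 0110110011: MSB = 0 → value 435.
Both addends (after negating the subtrahend) are non-negative and so is the stored result: no signed overflow.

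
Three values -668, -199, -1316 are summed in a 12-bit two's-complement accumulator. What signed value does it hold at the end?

1913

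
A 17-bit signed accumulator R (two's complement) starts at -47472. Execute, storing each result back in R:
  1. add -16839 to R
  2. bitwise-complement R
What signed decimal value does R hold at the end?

Start: R = -47472 = 10100011010010000.
R = -47472 + (-16839) = -64311 = 10000010011001001
R = NOT 10000010011001001 = 01111101100110110 = 64310

64310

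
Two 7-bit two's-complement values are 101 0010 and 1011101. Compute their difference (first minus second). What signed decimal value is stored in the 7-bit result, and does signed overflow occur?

-11; no overflow

101 0010 → 1010010 = -46 (signed)
1011101 = -35 (signed)
Subtract via negate-and-add: invert 1011101 + 1 = 0100011 (i.e. 35).
  1010010
+ 0100011
= 1110101
Result 1110101: MSB = 1 → 117 − 128 = -11.
Addends (after negating the subtrahend) have opposite signs, so signed overflow cannot occur.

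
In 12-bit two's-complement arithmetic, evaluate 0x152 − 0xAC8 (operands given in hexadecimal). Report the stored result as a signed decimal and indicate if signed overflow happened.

1674; no overflow

0x152 = 000101010010 = 338 (signed)
0xAC8 = 101011001000 = -1336 (signed)
Subtract via negate-and-add: invert 101011001000 + 1 = 010100111000 (i.e. 1336).
  000101010010
+ 010100111000
= 011010001010
Result 011010001010: MSB = 0 → value 1674.
Both addends (after negating the subtrahend) are non-negative and so is the stored result: no signed overflow.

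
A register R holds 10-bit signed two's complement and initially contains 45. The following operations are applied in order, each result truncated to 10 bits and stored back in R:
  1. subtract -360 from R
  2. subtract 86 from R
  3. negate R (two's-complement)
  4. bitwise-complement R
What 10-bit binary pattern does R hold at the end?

0100111110

Start: R = 45 = 0000101101.
R = 45 − (-360) = 405 = 0110010101
R = 405 − 86 = 319 = 0100111111
R = −(319) = -319 = 1011000001
R = NOT 1011000001 = 0100111110 = 318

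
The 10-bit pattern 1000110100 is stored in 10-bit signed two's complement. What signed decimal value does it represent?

-460

MSB is 1, so the value is negative.
Unsigned reading: 564. Subtract 2^10 = 1024: 564 − 1024 = -460.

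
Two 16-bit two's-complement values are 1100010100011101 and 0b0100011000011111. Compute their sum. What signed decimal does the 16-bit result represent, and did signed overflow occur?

2876; no overflow

1100010100011101 = -15075 (signed)
0b0100011000011111 → 0100011000011111 = 17951 (signed)
  1100010100011101
+ 0100011000011111
= 0000101100111100  (discard carry-out 1)
Result 0000101100111100: MSB = 0 → value 2876.
Addends have opposite signs, so signed overflow cannot occur.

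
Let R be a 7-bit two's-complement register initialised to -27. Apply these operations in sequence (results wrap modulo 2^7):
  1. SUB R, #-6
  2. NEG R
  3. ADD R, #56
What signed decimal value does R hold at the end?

Start: R = -27 = 1100101.
R = -27 − (-6) = -21 = 1101011
R = −(-21) = 21 = 0010101
R = 21 + 56 = 77; wraps to -51 = 1001101

-51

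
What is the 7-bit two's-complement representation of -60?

1000100

|-60| = 60 = 0111100 in 7 bits.
Invert the bits: 1000011. Add 1: 1000100.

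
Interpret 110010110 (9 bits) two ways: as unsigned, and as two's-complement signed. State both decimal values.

unsigned = 406, signed = -106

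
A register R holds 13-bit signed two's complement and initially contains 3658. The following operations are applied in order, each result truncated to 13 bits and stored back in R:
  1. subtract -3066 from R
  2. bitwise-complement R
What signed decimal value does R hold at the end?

1467

Start: R = 3658 = 0111001001010.
R = 3658 − (-3066) = 6724; wraps to -1468 = 1101001000100
R = NOT 1101001000100 = 0010110111011 = 1467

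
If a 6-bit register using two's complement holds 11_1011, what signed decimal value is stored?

-5

MSB is 1, so the value is negative.
Invert: 000100. Add 1: 000101 = 5. So the value is −5.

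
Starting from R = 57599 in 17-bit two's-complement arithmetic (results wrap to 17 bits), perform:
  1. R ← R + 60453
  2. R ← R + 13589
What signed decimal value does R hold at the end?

569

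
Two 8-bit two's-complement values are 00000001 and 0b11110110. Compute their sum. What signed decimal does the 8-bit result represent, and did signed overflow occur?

00000001 = 1 (signed)
0b11110110 → 11110110 = -10 (signed)
  00000001
+ 11110110
= 11110111
Result 11110111: MSB = 1 → 247 − 256 = -9.
Addends have opposite signs, so signed overflow cannot occur.

-9; no overflow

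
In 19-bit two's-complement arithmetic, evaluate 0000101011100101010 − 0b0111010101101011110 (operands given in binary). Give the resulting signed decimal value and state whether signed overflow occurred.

-218164; no overflow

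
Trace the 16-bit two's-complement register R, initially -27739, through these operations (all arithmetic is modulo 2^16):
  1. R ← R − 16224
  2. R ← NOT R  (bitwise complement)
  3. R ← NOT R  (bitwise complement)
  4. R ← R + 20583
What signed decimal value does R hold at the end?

-23380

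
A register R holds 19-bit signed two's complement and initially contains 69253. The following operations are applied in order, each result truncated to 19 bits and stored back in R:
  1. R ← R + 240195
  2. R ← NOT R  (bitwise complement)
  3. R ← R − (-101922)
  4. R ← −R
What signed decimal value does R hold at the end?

207527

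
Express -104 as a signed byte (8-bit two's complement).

|-104| = 104 = 01101000 in 8 bits.
Invert the bits: 10010111. Add 1: 10011000.

10011000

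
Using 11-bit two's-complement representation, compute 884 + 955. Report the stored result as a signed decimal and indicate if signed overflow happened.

-209; overflow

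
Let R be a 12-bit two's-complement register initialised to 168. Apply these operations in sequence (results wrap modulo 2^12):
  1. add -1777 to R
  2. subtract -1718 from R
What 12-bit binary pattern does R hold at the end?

Start: R = 168 = 000010101000.
R = 168 + (-1777) = -1609 = 100110110111
R = -1609 − (-1718) = 109 = 000001101101

000001101101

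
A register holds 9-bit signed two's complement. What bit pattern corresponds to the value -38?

111011010

|-38| = 38 = 000100110 in 9 bits.
Invert the bits: 111011001. Add 1: 111011010.
Check: 111011010 reads as 474 − 512 = -38.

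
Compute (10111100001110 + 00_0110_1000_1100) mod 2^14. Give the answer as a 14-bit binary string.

11010110011010

  10111100001110
+ 00011010001100
= 11010110011010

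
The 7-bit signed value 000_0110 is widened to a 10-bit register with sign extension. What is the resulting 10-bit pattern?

MSB of 0000110 is 0; replicate it into the new high bits.
000|0000110 → 0000000110 (still 6).

0000000110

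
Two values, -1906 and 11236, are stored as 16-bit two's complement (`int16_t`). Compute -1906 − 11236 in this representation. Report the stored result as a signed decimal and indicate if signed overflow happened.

-13142; no overflow

-1906 → 1111100010001110
11236 → 0010101111100100
Subtract via negate-and-add: invert 0010101111100100 + 1 = 1101010000011100 (i.e. -11236).
  1111100010001110
+ 1101010000011100
= 1100110010101010  (discard carry-out 1)
Result 1100110010101010: MSB = 1 → 52394 − 65536 = -13142.
Both addends (after negating the subtrahend) are negative and so is the stored result: no signed overflow.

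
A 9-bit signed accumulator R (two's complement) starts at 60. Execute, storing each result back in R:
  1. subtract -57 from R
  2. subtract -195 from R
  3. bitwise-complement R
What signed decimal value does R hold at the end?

Start: R = 60 = 000111100.
R = 60 − (-57) = 117 = 001110101
R = 117 − (-195) = 312; wraps to -200 = 100111000
R = NOT 100111000 = 011000111 = 199

199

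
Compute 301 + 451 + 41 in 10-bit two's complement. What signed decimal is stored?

-231

301 + 451 = 752 → wraps to -272 (1011110000)
-272 + 41 = -231 (1100011001)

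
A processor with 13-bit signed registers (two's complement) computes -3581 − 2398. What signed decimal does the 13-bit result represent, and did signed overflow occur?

2213; overflow

-3581 → 1001000000011
2398 → 0100101011110
Subtract via negate-and-add: invert 0100101011110 + 1 = 1011010100010 (i.e. -2398).
  1001000000011
+ 1011010100010
= 0100010100101  (discard carry-out 1)
Result 0100010100101: MSB = 0 → value 2213.
Both addends (after negating the subtrahend) are negative but the stored result is non-negative: signed overflow. The true value -3581 − 2398 = -5979 lies outside [-4096, 4095].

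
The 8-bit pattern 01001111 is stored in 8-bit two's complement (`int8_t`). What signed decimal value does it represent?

79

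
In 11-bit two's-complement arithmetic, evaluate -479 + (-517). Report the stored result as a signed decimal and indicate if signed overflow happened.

-479 → 11000100001
-517 → 10111111011
  11000100001
+ 10111111011
= 10000011100  (discard carry-out 1)
Result 10000011100: MSB = 1 → 1052 − 2048 = -996.
Both addends are negative and so is the stored result: no signed overflow.

-996; no overflow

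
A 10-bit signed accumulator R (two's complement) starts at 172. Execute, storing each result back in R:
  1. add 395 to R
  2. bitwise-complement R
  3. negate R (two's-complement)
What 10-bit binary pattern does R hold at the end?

1000111000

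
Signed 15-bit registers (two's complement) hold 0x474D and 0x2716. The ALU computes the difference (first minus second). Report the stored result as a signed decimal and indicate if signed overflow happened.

8247; overflow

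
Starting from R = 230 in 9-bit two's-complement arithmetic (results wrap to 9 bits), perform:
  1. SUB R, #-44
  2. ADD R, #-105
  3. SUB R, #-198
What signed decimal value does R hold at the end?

-145

Start: R = 230 = 011100110.
R = 230 − (-44) = 274; wraps to -238 = 100010010
R = -238 + (-105) = -343; wraps to 169 = 010101001
R = 169 − (-198) = 367; wraps to -145 = 101101111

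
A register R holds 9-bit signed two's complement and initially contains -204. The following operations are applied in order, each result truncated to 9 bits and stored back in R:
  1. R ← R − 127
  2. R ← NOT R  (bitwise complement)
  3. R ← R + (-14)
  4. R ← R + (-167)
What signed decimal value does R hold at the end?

Start: R = -204 = 100110100.
R = -204 − 127 = -331; wraps to 181 = 010110101
R = NOT 010110101 = 101001010 = -182
R = -182 + (-14) = -196 = 100111100
R = -196 + (-167) = -363; wraps to 149 = 010010101

149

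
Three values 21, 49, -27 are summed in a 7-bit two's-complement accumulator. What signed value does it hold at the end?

21 + 49 = 70 → wraps to -58 (1000110)
-58 + (-27) = -85 → wraps to 43 (0101011)

43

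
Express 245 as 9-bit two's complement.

245 is non-negative, so write it directly in 9 bits: 011110101.

011110101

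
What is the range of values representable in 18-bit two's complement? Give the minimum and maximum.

Minimum: −2^17 = -131072.
Maximum: 2^17 − 1 = 131071.

min = -131072, max = 131071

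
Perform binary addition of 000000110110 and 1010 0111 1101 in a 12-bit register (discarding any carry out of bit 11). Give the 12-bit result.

  000000110110
+ 101001111101
= 101010110011

101010110011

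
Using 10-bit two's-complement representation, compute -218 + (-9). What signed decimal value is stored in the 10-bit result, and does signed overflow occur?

-227; no overflow

-218 → 1100100110
-9 → 1111110111
  1100100110
+ 1111110111
= 1100011101  (discard carry-out 1)
Result 1100011101: MSB = 1 → 797 − 1024 = -227.
Both addends are negative and so is the stored result: no signed overflow.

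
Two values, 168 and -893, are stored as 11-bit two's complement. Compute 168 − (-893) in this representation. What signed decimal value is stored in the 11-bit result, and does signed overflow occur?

168 → 00010101000
-893 → 10010000011
Subtract via negate-and-add: invert 10010000011 + 1 = 01101111101 (i.e. 893).
  00010101000
+ 01101111101
= 10000100101
Result 10000100101: MSB = 1 → 1061 − 2048 = -987.
Both addends (after negating the subtrahend) are non-negative but the stored result is negative: signed overflow. The true value 168 − (-893) = 1061 lies outside [-1024, 1023].

-987; overflow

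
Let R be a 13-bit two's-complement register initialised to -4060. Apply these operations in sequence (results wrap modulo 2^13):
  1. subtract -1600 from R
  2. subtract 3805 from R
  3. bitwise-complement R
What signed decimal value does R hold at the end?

Start: R = -4060 = 1000000100100.
R = -4060 − (-1600) = -2460 = 1011001100100
R = -2460 − 3805 = -6265; wraps to 1927 = 0011110000111
R = NOT 0011110000111 = 1100001111000 = -1928

-1928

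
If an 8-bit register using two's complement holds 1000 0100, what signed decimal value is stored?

MSB is 1, so the value is negative.
Invert: 01111011. Add 1: 01111100 = 124. So the value is −124.

-124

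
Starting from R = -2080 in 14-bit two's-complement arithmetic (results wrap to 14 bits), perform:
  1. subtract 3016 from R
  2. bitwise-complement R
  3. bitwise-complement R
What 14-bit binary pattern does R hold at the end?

10110000011000

Start: R = -2080 = 11011111100000.
R = -2080 − 3016 = -5096 = 10110000011000
R = NOT 10110000011000 = 01001111100111 = 5095
R = NOT 01001111100111 = 10110000011000 = -5096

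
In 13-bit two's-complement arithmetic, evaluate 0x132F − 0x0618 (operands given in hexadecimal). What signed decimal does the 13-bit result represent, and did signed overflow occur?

0x132F = 1001100101111 = -3281 (signed)
0x0618 = 0011000011000 = 1560 (signed)
Subtract via negate-and-add: invert 0011000011000 + 1 = 1100111101000 (i.e. -1560).
  1001100101111
+ 1100111101000
= 0110100010111  (discard carry-out 1)
Result 0110100010111: MSB = 0 → value 3351.
Both addends (after negating the subtrahend) are negative but the stored result is non-negative: signed overflow. The true value -3281 − 1560 = -4841 lies outside [-4096, 4095].

3351; overflow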